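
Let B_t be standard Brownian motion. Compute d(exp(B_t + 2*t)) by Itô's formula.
d(exp(B_t + 2*t)) = (5*exp(B_t + 2*t)/2) dt + (exp(B_t + 2*t)) dB_t

Itô's formula for f(t, x): d f(t, B_t) = (f_t + (1/2) f_xx) dt + f_x dB_t. Compute partials of f(t, x) = exp(2*t + x):
  f_t(t,x)  = 2*exp(2*t + x)
  f_x(t,x)  = exp(2*t + x)
  f_xx(t,x) = exp(2*t + x)
Assemble drift = f_t + (1/2) f_xx = 5*exp(2*t + x)/2 and diffusion = f_x = exp(2*t + x). Substituting x = B_t:
  d(exp(B_t + 2*t)) = (5*exp(B_t + 2*t)/2) dt + (exp(B_t + 2*t)) dB_t.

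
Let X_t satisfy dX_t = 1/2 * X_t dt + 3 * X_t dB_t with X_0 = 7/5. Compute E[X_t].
E[X_t] = 7*exp(t/2)/5

For GBM dX = mu X dt + sigma X dB with X_0 = x_0, apply Itô to Y = log X: dY = (mu - sigma^2/2) dt + sigma dB, so Y_t = log(x_0) + (mu - sigma^2/2) t + sigma B_t and hence X_t = x_0 * exp((mu - sigma^2/2) t + sigma B_t).
With mu = 1/2, sigma = 3, x_0 = 7/5, this gives:
  X_t = 7/5 * exp((-4) * t + (3) * B_t).
Since sigma*B_t ~ Normal(0, sigma^2 t), E[exp(sigma*B_t)] = exp(sigma^2 t / 2); so E[X_t] = x_0 * exp((mu - sigma^2/2) t) * exp(sigma^2 t / 2) = x_0 * exp(mu t) = 7*exp(t/2)/5.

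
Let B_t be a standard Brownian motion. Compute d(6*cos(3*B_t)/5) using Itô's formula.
d(6*cos(3*B_t)/5) = (-27*cos(3*B_t)/5) dt + (-18*sin(3*B_t)/5) dB_t

Itô's formula for f(B_t) gives d f(B_t) = f'(B_t) dB_t + (1/2) f''(B_t) dt. Compute derivatives of f(x) = 6*cos(3*x)/5:
  f'(x)  = -18*sin(3*x)/5
  f''(x) = -54*cos(3*x)/5
Substitute x = B_t and multiply the f'' term by 1/2:
  drift     = (1/2) * (-54*cos(3*x)/5) evaluated at B_t = -27*cos(3*B_t)/5
  diffusion = (-18*sin(3*x)/5) evaluated at B_t = -18*sin(3*B_t)/5
Therefore d(6*cos(3*B_t)/5) = (-27*cos(3*B_t)/5) dt + (-18*sin(3*B_t)/5) dB_t.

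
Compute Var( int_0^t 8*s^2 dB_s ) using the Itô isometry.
Var = 64*t^5/5

The Itô integral of a deterministic integrand f(s) has mean 0 because each increment f(s) * (B_{s+ds} - B_s) has mean 0. By the Itô isometry:
  Var( int_0^t f(s) dB_s ) = E[ (int_0^t f(s) dB_s)^2 ] = int_0^t f(s)^2 ds.
Here f(s) = 8*s^2, so f(s)^2 = 64*s^4. Integrate:
  int_0^t (64*s^4) ds = 64*t^5/5.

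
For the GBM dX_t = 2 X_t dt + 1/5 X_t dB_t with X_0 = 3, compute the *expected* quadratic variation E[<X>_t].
E[<X>_t] = 9*exp(101*t/25)/101 - 9/101

<X>_t = int_0^t ((1/5) * X_s)^2 ds. Taking expectation inside the integral: E[<X>_t] = (1/5)^2 * int_0^t E[X_s^2] ds. For GBM, E[X_s^2] = x_0^2 * exp((2 mu + sigma^2) s). Integrating:
  E[<X>_t] = (1/5)^2 * 3^2 * (exp((2*2 + (1/5)^2) t) - 1) / (2*2 + (1/5)^2)
           = (1/5)^2 * 3^2 * (exp((101/25) t) - 1) / (101/25) = 9*exp(101*t/25)/101 - 9/101.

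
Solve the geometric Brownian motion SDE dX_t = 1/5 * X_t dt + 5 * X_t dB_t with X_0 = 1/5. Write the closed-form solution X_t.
X_t = 1/5 * exp((-123/10) * t + (5) * B_t)

For GBM dX = mu X dt + sigma X dB with X_0 = x_0, apply Itô to Y = log X: dY = (mu - sigma^2/2) dt + sigma dB, so Y_t = log(x_0) + (mu - sigma^2/2) t + sigma B_t and hence X_t = x_0 * exp((mu - sigma^2/2) t + sigma B_t).
With mu = 1/5, sigma = 5, x_0 = 1/5, this gives:
  X_t = 1/5 * exp((-123/10) * t + (5) * B_t).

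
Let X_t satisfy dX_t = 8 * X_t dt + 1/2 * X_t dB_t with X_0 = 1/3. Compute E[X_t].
E[X_t] = exp(8*t)/3

For GBM dX = mu X dt + sigma X dB with X_0 = x_0, apply Itô to Y = log X: dY = (mu - sigma^2/2) dt + sigma dB, so Y_t = log(x_0) + (mu - sigma^2/2) t + sigma B_t and hence X_t = x_0 * exp((mu - sigma^2/2) t + sigma B_t).
With mu = 8, sigma = 1/2, x_0 = 1/3, this gives:
  X_t = 1/3 * exp((63/8) * t + (1/2) * B_t).
Since sigma*B_t ~ Normal(0, sigma^2 t), E[exp(sigma*B_t)] = exp(sigma^2 t / 2); so E[X_t] = x_0 * exp((mu - sigma^2/2) t) * exp(sigma^2 t / 2) = x_0 * exp(mu t) = exp(8*t)/3.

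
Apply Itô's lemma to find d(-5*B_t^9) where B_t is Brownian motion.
d(-5*B_t^9) = (-180*B_t^7) dt + (-45*B_t^8) dB_t

Itô's formula for f(B_t) gives d f(B_t) = f'(B_t) dB_t + (1/2) f''(B_t) dt. Compute derivatives of f(x) = -5*x^9:
  f'(x)  = -45*x^8
  f''(x) = -360*x^7
Substitute x = B_t and multiply the f'' term by 1/2:
  drift     = (1/2) * (-360*x^7) evaluated at B_t = -180*B_t^7
  diffusion = (-45*x^8) evaluated at B_t = -45*B_t^8
Therefore d(-5*B_t^9) = (-180*B_t^7) dt + (-45*B_t^8) dB_t.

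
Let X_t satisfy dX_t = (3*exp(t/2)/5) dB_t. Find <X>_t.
<X>_t = 9*exp(t)/25 - 9/25

For an Itô process dX_t = a(t) dt + b(t) dB_t, the quadratic variation is <X>_t = int_0^t b(s)^2 ds (the drift term does not contribute). Here b(s) = 3*exp(s/2)/5, so
  b(s)^2 = 9*exp(s)/25.
Integrating from 0 to t:
  <X>_t = int_0^t (9*exp(s)/25) ds = 9*exp(t)/25 - 9/25.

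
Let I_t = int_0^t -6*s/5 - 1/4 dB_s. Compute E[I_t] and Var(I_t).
E[I_t] = 0; Var(I_t) = t*(192*t^2 + 120*t + 25)/400

The Itô integral of a deterministic integrand f(s) has mean 0 because each increment f(s) * (B_{s+ds} - B_s) has mean 0. By the Itô isometry:
  Var( int_0^t f(s) dB_s ) = E[ (int_0^t f(s) dB_s)^2 ] = int_0^t f(s)^2 ds.
Here f(s) = -6*s/5 - 1/4, so f(s)^2 = (24*s + 5)^2/400. Integrate:
  int_0^t ((24*s + 5)^2/400) ds = t*(192*t^2 + 120*t + 25)/400.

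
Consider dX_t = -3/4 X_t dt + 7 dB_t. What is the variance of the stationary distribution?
lim Var(X_t) = 98/3

The OU SDE dX = -theta X dt + sigma dB admits the integrating factor exp(theta t): d(exp(theta t) X_t) = sigma exp(theta t) dB_t. Integrating from 0 to t gives X_t = x_0 * exp(-theta t) + sigma * int_0^t exp(-theta (t-s)) dB_s for any initial x_0. The Itô integral has variance (by the Itô isometry) sigma^2 * int_0^t exp(-2 theta (t - s)) ds = sigma^2 * (1 - exp(-2 theta t)) / (2 theta), independent of x_0.
With theta = 3/4, sigma = 7:
  Var(X_t) = (7)^2 * (1 - exp(-2*3/4 t)) / (2 * 3/4) = 98/3 - 98*exp(-3*t/2)/3.
As t -> infinity, exp(-2*3/4 t) -> 0, so the stationary variance is sigma^2 / (2 theta) = 98/3.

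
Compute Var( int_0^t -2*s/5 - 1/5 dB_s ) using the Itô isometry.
Var = t*(4*t^2 + 6*t + 3)/75

The Itô integral of a deterministic integrand f(s) has mean 0 because each increment f(s) * (B_{s+ds} - B_s) has mean 0. By the Itô isometry:
  Var( int_0^t f(s) dB_s ) = E[ (int_0^t f(s) dB_s)^2 ] = int_0^t f(s)^2 ds.
Here f(s) = -2*s/5 - 1/5, so f(s)^2 = (2*s + 1)^2/25. Integrate:
  int_0^t ((2*s + 1)^2/25) ds = t*(4*t^2 + 6*t + 3)/75.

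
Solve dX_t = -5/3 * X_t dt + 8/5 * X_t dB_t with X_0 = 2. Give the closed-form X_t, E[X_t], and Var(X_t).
X_t = 2 * exp((-221/75) t + (8/5) B_t); E[X_t] = 2*exp(-5*t/3); Var(X_t) = (4*exp(64*t/25) - 4)*exp(-10*t/3)

For GBM dX = mu X dt + sigma X dB with X_0 = x_0, apply Itô to Y = log X: dY = (mu - sigma^2/2) dt + sigma dB, so Y_t = log(x_0) + (mu - sigma^2/2) t + sigma B_t and hence X_t = x_0 * exp((mu - sigma^2/2) t + sigma B_t).
With mu = -5/3, sigma = 8/5, x_0 = 2, this gives:
  X_t = 2 * exp((-221/75) * t + (8/5) * B_t).
Since sigma*B_t ~ Normal(0, sigma^2 t), E[exp(sigma*B_t)] = exp(sigma^2 t / 2); so E[X_t] = x_0 * exp((mu - sigma^2/2) t) * exp(sigma^2 t / 2) = x_0 * exp(mu t) = 2*exp(-5*t/3).
Var(X_t) = E[X_t^2] - (E[X_t])^2 = x_0^2 * exp(2 mu t) * (exp(sigma^2 t) - 1) = (4*exp(64*t/25) - 4)*exp(-10*t/3).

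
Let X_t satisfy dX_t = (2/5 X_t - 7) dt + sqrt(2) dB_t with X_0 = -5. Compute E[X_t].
E[X_t] = 35/2 - 45*exp(2*t/5)/2

Taking expectations and using E[dB_t] = 0, the mean m(t) = E[X_t] satisfies the ODE m'(t) = a m(t) + b with m(0) = x_0. With a = 2/5, b = -7, x_0 = -5, the solution is
  m(t) = x_0 * exp(a t) + (b/a) * (exp(a t) - 1)
       = (-5) * exp((2/5) t) + ((-7)/(2/5)) * (exp((2/5) t) - 1)
       = 35/2 - 45*exp(2*t/5)/2.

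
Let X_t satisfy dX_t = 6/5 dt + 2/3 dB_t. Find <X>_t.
<X>_t = 4*t/9

For an Itô process dX_t = a(t) dt + b(t) dB_t, the quadratic variation is <X>_t = int_0^t b(s)^2 ds (the drift term does not contribute). Here b(s) = 2/3, so
  b(s)^2 = 4/9.
Integrating from 0 to t:
  <X>_t = int_0^t (4/9) ds = 4*t/9.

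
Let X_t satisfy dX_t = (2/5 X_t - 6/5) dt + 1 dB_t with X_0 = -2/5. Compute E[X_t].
E[X_t] = 3 - 17*exp(2*t/5)/5

Taking expectations and using E[dB_t] = 0, the mean m(t) = E[X_t] satisfies the ODE m'(t) = a m(t) + b with m(0) = x_0. With a = 2/5, b = -6/5, x_0 = -2/5, the solution is
  m(t) = x_0 * exp(a t) + (b/a) * (exp(a t) - 1)
       = (-2/5) * exp((2/5) t) + ((-6/5)/(2/5)) * (exp((2/5) t) - 1)
       = 3 - 17*exp(2*t/5)/5.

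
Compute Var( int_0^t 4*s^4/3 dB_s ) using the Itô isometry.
Var = 16*t^9/81

The Itô integral of a deterministic integrand f(s) has mean 0 because each increment f(s) * (B_{s+ds} - B_s) has mean 0. By the Itô isometry:
  Var( int_0^t f(s) dB_s ) = E[ (int_0^t f(s) dB_s)^2 ] = int_0^t f(s)^2 ds.
Here f(s) = 4*s^4/3, so f(s)^2 = 16*s^8/9. Integrate:
  int_0^t (16*s^8/9) ds = 16*t^9/81.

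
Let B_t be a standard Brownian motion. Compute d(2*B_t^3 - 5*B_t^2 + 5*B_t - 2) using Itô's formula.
d(2*B_t^3 - 5*B_t^2 + 5*B_t - 2) = (6*B_t - 5) dt + (6*B_t^2 - 10*B_t + 5) dB_t

Itô's formula for f(B_t) gives d f(B_t) = f'(B_t) dB_t + (1/2) f''(B_t) dt. Compute derivatives of f(x) = 2*x^3 - 5*x^2 + 5*x - 2:
  f'(x)  = 6*x^2 - 10*x + 5
  f''(x) = 12*x - 10
Substitute x = B_t and multiply the f'' term by 1/2:
  drift     = (1/2) * (12*x - 10) evaluated at B_t = 6*B_t - 5
  diffusion = (6*x^2 - 10*x + 5) evaluated at B_t = 6*B_t^2 - 10*B_t + 5
Therefore d(2*B_t^3 - 5*B_t^2 + 5*B_t - 2) = (6*B_t - 5) dt + (6*B_t^2 - 10*B_t + 5) dB_t.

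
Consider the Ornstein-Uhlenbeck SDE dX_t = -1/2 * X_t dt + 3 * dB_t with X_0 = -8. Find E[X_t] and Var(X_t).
E[X_t] = -8*exp(-t/2); Var(X_t) = 9 - 9*exp(-t)

The OU SDE dX = -theta X dt + sigma dB admits the integrating factor exp(theta t): d(exp(theta t) X_t) = sigma exp(theta t) dB_t. Integrating from 0 to t:
  X_t = x_0 * exp(-theta t) + sigma * int_0^t exp(-theta (t-s)) dB_s.
The Itô integral has mean 0 and (by the Itô isometry) variance sigma^2 * int_0^t exp(-2 theta (t - s)) ds = sigma^2 * (1 - exp(-2 theta t)) / (2 theta).
With theta = 1/2, sigma = 3, x_0 = -8:
  E[X_t] = -8 * exp(-1/2 t) = -8*exp(-t/2)
  Var(X_t) = (3)^2 * (1 - exp(-2*1/2 t)) / (2 * 1/2) = 9 - 9*exp(-t).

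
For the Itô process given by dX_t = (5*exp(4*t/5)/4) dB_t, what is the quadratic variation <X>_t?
<X>_t = 125*exp(8*t/5)/128 - 125/128

For an Itô process dX_t = a(t) dt + b(t) dB_t, the quadratic variation is <X>_t = int_0^t b(s)^2 ds (the drift term does not contribute). Here b(s) = 5*exp(4*s/5)/4, so
  b(s)^2 = 25*exp(8*s/5)/16.
Integrating from 0 to t:
  <X>_t = int_0^t (25*exp(8*s/5)/16) ds = 125*exp(8*t/5)/128 - 125/128.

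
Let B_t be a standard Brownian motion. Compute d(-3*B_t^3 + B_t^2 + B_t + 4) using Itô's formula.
d(-3*B_t^3 + B_t^2 + B_t + 4) = (1 - 9*B_t) dt + (-9*B_t^2 + 2*B_t + 1) dB_t

Itô's formula for f(B_t) gives d f(B_t) = f'(B_t) dB_t + (1/2) f''(B_t) dt. Compute derivatives of f(x) = -3*x^3 + x^2 + x + 4:
  f'(x)  = -9*x^2 + 2*x + 1
  f''(x) = 2 - 18*x
Substitute x = B_t and multiply the f'' term by 1/2:
  drift     = (1/2) * (2 - 18*x) evaluated at B_t = 1 - 9*B_t
  diffusion = (-9*x^2 + 2*x + 1) evaluated at B_t = -9*B_t^2 + 2*B_t + 1
Therefore d(-3*B_t^3 + B_t^2 + B_t + 4) = (1 - 9*B_t) dt + (-9*B_t^2 + 2*B_t + 1) dB_t.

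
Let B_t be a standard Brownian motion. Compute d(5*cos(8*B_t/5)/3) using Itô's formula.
d(5*cos(8*B_t/5)/3) = (-32*cos(8*B_t/5)/15) dt + (-8*sin(8*B_t/5)/3) dB_t

Itô's formula for f(B_t) gives d f(B_t) = f'(B_t) dB_t + (1/2) f''(B_t) dt. Compute derivatives of f(x) = 5*cos(8*x/5)/3:
  f'(x)  = -8*sin(8*x/5)/3
  f''(x) = -64*cos(8*x/5)/15
Substitute x = B_t and multiply the f'' term by 1/2:
  drift     = (1/2) * (-64*cos(8*x/5)/15) evaluated at B_t = -32*cos(8*B_t/5)/15
  diffusion = (-8*sin(8*x/5)/3) evaluated at B_t = -8*sin(8*B_t/5)/3
Therefore d(5*cos(8*B_t/5)/3) = (-32*cos(8*B_t/5)/15) dt + (-8*sin(8*B_t/5)/3) dB_t.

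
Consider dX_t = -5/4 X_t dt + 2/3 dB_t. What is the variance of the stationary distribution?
lim Var(X_t) = 8/45

The OU SDE dX = -theta X dt + sigma dB admits the integrating factor exp(theta t): d(exp(theta t) X_t) = sigma exp(theta t) dB_t. Integrating from 0 to t gives X_t = x_0 * exp(-theta t) + sigma * int_0^t exp(-theta (t-s)) dB_s for any initial x_0. The Itô integral has variance (by the Itô isometry) sigma^2 * int_0^t exp(-2 theta (t - s)) ds = sigma^2 * (1 - exp(-2 theta t)) / (2 theta), independent of x_0.
With theta = 5/4, sigma = 2/3:
  Var(X_t) = (2/3)^2 * (1 - exp(-2*5/4 t)) / (2 * 5/4) = 8/45 - 8*exp(-5*t/2)/45.
As t -> infinity, exp(-2*5/4 t) -> 0, so the stationary variance is sigma^2 / (2 theta) = 8/45.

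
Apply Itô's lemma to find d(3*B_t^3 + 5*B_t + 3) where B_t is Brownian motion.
d(3*B_t^3 + 5*B_t + 3) = (9*B_t) dt + (9*B_t^2 + 5) dB_t

Itô's formula for f(B_t) gives d f(B_t) = f'(B_t) dB_t + (1/2) f''(B_t) dt. Compute derivatives of f(x) = 3*x^3 + 5*x + 3:
  f'(x)  = 9*x^2 + 5
  f''(x) = 18*x
Substitute x = B_t and multiply the f'' term by 1/2:
  drift     = (1/2) * (18*x) evaluated at B_t = 9*B_t
  diffusion = (9*x^2 + 5) evaluated at B_t = 9*B_t^2 + 5
Therefore d(3*B_t^3 + 5*B_t + 3) = (9*B_t) dt + (9*B_t^2 + 5) dB_t.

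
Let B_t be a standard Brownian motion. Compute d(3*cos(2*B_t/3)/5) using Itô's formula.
d(3*cos(2*B_t/3)/5) = (-2*cos(2*B_t/3)/15) dt + (-2*sin(2*B_t/3)/5) dB_t

Itô's formula for f(B_t) gives d f(B_t) = f'(B_t) dB_t + (1/2) f''(B_t) dt. Compute derivatives of f(x) = 3*cos(2*x/3)/5:
  f'(x)  = -2*sin(2*x/3)/5
  f''(x) = -4*cos(2*x/3)/15
Substitute x = B_t and multiply the f'' term by 1/2:
  drift     = (1/2) * (-4*cos(2*x/3)/15) evaluated at B_t = -2*cos(2*B_t/3)/15
  diffusion = (-2*sin(2*x/3)/5) evaluated at B_t = -2*sin(2*B_t/3)/5
Therefore d(3*cos(2*B_t/3)/5) = (-2*cos(2*B_t/3)/15) dt + (-2*sin(2*B_t/3)/5) dB_t.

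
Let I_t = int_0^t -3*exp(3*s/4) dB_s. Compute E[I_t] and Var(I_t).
E[I_t] = 0; Var(I_t) = 6*exp(3*t/2) - 6

The Itô integral of a deterministic integrand f(s) has mean 0 because each increment f(s) * (B_{s+ds} - B_s) has mean 0. By the Itô isometry:
  Var( int_0^t f(s) dB_s ) = E[ (int_0^t f(s) dB_s)^2 ] = int_0^t f(s)^2 ds.
Here f(s) = -3*exp(3*s/4), so f(s)^2 = 9*exp(3*s/2). Integrate:
  int_0^t (9*exp(3*s/2)) ds = 6*exp(3*t/2) - 6.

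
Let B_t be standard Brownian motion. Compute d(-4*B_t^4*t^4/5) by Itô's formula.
d(-4*B_t^4*t^4/5) = (8*B_t^2*t^3*(-2*B_t^2 - 3*t)/5) dt + (-16*B_t^3*t^4/5) dB_t

Itô's formula for f(t, x): d f(t, B_t) = (f_t + (1/2) f_xx) dt + f_x dB_t. Compute partials of f(t, x) = -4*t^4*x^4/5:
  f_t(t,x)  = -16*t^3*x^4/5
  f_x(t,x)  = -16*t^4*x^3/5
  f_xx(t,x) = -48*t^4*x^2/5
Assemble drift = f_t + (1/2) f_xx = 8*t^3*x^2*(-3*t - 2*x^2)/5 and diffusion = f_x = -16*t^4*x^3/5. Substituting x = B_t:
  d(-4*B_t^4*t^4/5) = (8*B_t^2*t^3*(-2*B_t^2 - 3*t)/5) dt + (-16*B_t^3*t^4/5) dB_t.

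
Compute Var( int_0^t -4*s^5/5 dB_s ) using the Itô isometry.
Var = 16*t^11/275

The Itô integral of a deterministic integrand f(s) has mean 0 because each increment f(s) * (B_{s+ds} - B_s) has mean 0. By the Itô isometry:
  Var( int_0^t f(s) dB_s ) = E[ (int_0^t f(s) dB_s)^2 ] = int_0^t f(s)^2 ds.
Here f(s) = -4*s^5/5, so f(s)^2 = 16*s^10/25. Integrate:
  int_0^t (16*s^10/25) ds = 16*t^11/275.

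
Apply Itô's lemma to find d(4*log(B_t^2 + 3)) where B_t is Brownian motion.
d(4*log(B_t^2 + 3)) = (4*(3 - B_t^2)/(B_t^2 + 3)^2) dt + (8*B_t/(B_t^2 + 3)) dB_t

Itô's formula for f(B_t) gives d f(B_t) = f'(B_t) dB_t + (1/2) f''(B_t) dt. Compute derivatives of f(x) = 4*log(x^2 + 3):
  f'(x)  = 8*x/(x^2 + 3)
  f''(x) = 8*(3 - x^2)/(x^2 + 3)^2
Substitute x = B_t and multiply the f'' term by 1/2:
  drift     = (1/2) * (8*(3 - x^2)/(x^2 + 3)^2) evaluated at B_t = 4*(3 - B_t^2)/(B_t^2 + 3)^2
  diffusion = (8*x/(x^2 + 3)) evaluated at B_t = 8*B_t/(B_t^2 + 3)
Therefore d(4*log(B_t^2 + 3)) = (4*(3 - B_t^2)/(B_t^2 + 3)^2) dt + (8*B_t/(B_t^2 + 3)) dB_t.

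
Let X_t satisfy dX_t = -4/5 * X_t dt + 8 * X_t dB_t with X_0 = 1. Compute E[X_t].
E[X_t] = exp(-4*t/5)

For GBM dX = mu X dt + sigma X dB with X_0 = x_0, apply Itô to Y = log X: dY = (mu - sigma^2/2) dt + sigma dB, so Y_t = log(x_0) + (mu - sigma^2/2) t + sigma B_t and hence X_t = x_0 * exp((mu - sigma^2/2) t + sigma B_t).
With mu = -4/5, sigma = 8, x_0 = 1, this gives:
  X_t = 1 * exp((-164/5) * t + (8) * B_t).
Since sigma*B_t ~ Normal(0, sigma^2 t), E[exp(sigma*B_t)] = exp(sigma^2 t / 2); so E[X_t] = x_0 * exp((mu - sigma^2/2) t) * exp(sigma^2 t / 2) = x_0 * exp(mu t) = exp(-4*t/5).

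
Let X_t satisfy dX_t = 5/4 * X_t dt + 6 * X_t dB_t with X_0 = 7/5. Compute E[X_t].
E[X_t] = 7*exp(5*t/4)/5

For GBM dX = mu X dt + sigma X dB with X_0 = x_0, apply Itô to Y = log X: dY = (mu - sigma^2/2) dt + sigma dB, so Y_t = log(x_0) + (mu - sigma^2/2) t + sigma B_t and hence X_t = x_0 * exp((mu - sigma^2/2) t + sigma B_t).
With mu = 5/4, sigma = 6, x_0 = 7/5, this gives:
  X_t = 7/5 * exp((-67/4) * t + (6) * B_t).
Since sigma*B_t ~ Normal(0, sigma^2 t), E[exp(sigma*B_t)] = exp(sigma^2 t / 2); so E[X_t] = x_0 * exp((mu - sigma^2/2) t) * exp(sigma^2 t / 2) = x_0 * exp(mu t) = 7*exp(5*t/4)/5.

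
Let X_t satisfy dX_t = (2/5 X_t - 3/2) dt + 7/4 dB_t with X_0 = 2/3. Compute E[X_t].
E[X_t] = 15/4 - 37*exp(2*t/5)/12

Taking expectations and using E[dB_t] = 0, the mean m(t) = E[X_t] satisfies the ODE m'(t) = a m(t) + b with m(0) = x_0. With a = 2/5, b = -3/2, x_0 = 2/3, the solution is
  m(t) = x_0 * exp(a t) + (b/a) * (exp(a t) - 1)
       = (2/3) * exp((2/5) t) + ((-3/2)/(2/5)) * (exp((2/5) t) - 1)
       = 15/4 - 37*exp(2*t/5)/12.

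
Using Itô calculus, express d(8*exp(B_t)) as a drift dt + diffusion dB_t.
d(8*exp(B_t)) = (4*exp(B_t)) dt + (8*exp(B_t)) dB_t

Itô's formula for f(B_t) gives d f(B_t) = f'(B_t) dB_t + (1/2) f''(B_t) dt. Compute derivatives of f(x) = 8*exp(x):
  f'(x)  = 8*exp(x)
  f''(x) = 8*exp(x)
Substitute x = B_t and multiply the f'' term by 1/2:
  drift     = (1/2) * (8*exp(x)) evaluated at B_t = 4*exp(B_t)
  diffusion = (8*exp(x)) evaluated at B_t = 8*exp(B_t)
Therefore d(8*exp(B_t)) = (4*exp(B_t)) dt + (8*exp(B_t)) dB_t.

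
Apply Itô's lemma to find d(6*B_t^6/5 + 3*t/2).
d(6*B_t^6/5 + 3*t/2) = (18*B_t^4 + 3/2) dt + (36*B_t^5/5) dB_t

Itô's formula for f(t, x): d f(t, B_t) = (f_t + (1/2) f_xx) dt + f_x dB_t. Compute partials of f(t, x) = 3*t/2 + 6*x^6/5:
  f_t(t,x)  = 3/2
  f_x(t,x)  = 36*x^5/5
  f_xx(t,x) = 36*x^4
Assemble drift = f_t + (1/2) f_xx = 18*x^4 + 3/2 and diffusion = f_x = 36*x^5/5. Substituting x = B_t:
  d(6*B_t^6/5 + 3*t/2) = (18*B_t^4 + 3/2) dt + (36*B_t^5/5) dB_t.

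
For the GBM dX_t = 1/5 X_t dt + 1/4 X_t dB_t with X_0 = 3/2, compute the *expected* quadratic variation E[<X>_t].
E[<X>_t] = 45*exp(37*t/80)/148 - 45/148

<X>_t = int_0^t ((1/4) * X_s)^2 ds. Taking expectation inside the integral: E[<X>_t] = (1/4)^2 * int_0^t E[X_s^2] ds. For GBM, E[X_s^2] = x_0^2 * exp((2 mu + sigma^2) s). Integrating:
  E[<X>_t] = (1/4)^2 * (3/2)^2 * (exp((2*(1/5) + (1/4)^2) t) - 1) / (2*(1/5) + (1/4)^2)
           = (1/4)^2 * (3/2)^2 * (exp((37/80) t) - 1) / (37/80) = 45*exp(37*t/80)/148 - 45/148.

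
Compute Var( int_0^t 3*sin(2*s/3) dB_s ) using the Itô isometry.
Var = 9*t/2 - 27*sin(4*t/3)/8

The Itô integral of a deterministic integrand f(s) has mean 0 because each increment f(s) * (B_{s+ds} - B_s) has mean 0. By the Itô isometry:
  Var( int_0^t f(s) dB_s ) = E[ (int_0^t f(s) dB_s)^2 ] = int_0^t f(s)^2 ds.
Here f(s) = 3*sin(2*s/3), so f(s)^2 = 9*sin(2*s/3)^2. Integrate:
  int_0^t (9*sin(2*s/3)^2) ds = 9*t/2 - 27*sin(4*t/3)/8.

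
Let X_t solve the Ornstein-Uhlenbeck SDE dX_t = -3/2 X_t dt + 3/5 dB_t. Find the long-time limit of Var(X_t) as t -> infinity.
lim Var(X_t) = 3/25

The OU SDE dX = -theta X dt + sigma dB admits the integrating factor exp(theta t): d(exp(theta t) X_t) = sigma exp(theta t) dB_t. Integrating from 0 to t gives X_t = x_0 * exp(-theta t) + sigma * int_0^t exp(-theta (t-s)) dB_s for any initial x_0. The Itô integral has variance (by the Itô isometry) sigma^2 * int_0^t exp(-2 theta (t - s)) ds = sigma^2 * (1 - exp(-2 theta t)) / (2 theta), independent of x_0.
With theta = 3/2, sigma = 3/5:
  Var(X_t) = (3/5)^2 * (1 - exp(-2*3/2 t)) / (2 * 3/2) = 3/25 - 3*exp(-3*t)/25.
As t -> infinity, exp(-2*3/2 t) -> 0, so the stationary variance is sigma^2 / (2 theta) = 3/25.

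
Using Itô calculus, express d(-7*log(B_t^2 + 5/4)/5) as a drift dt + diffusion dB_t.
d(-7*log(B_t^2 + 5/4)/5) = (28*(4*B_t^2 - 5)/(5*(4*B_t^2 + 5)^2)) dt + (-56*B_t/(20*B_t^2 + 25)) dB_t

Itô's formula for f(B_t) gives d f(B_t) = f'(B_t) dB_t + (1/2) f''(B_t) dt. Compute derivatives of f(x) = -7*log(x^2 + 5/4)/5:
  f'(x)  = -56*x/(20*x^2 + 25)
  f''(x) = 56*(4*x^2 - 5)/(5*(4*x^2 + 5)^2)
Substitute x = B_t and multiply the f'' term by 1/2:
  drift     = (1/2) * (56*(4*x^2 - 5)/(5*(4*x^2 + 5)^2)) evaluated at B_t = 28*(4*B_t^2 - 5)/(5*(4*B_t^2 + 5)^2)
  diffusion = (-56*x/(20*x^2 + 25)) evaluated at B_t = -56*B_t/(20*B_t^2 + 25)
Therefore d(-7*log(B_t^2 + 5/4)/5) = (28*(4*B_t^2 - 5)/(5*(4*B_t^2 + 5)^2)) dt + (-56*B_t/(20*B_t^2 + 25)) dB_t.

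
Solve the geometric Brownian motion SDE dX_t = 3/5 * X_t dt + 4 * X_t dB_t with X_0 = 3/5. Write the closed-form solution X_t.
X_t = 3/5 * exp((-37/5) * t + (4) * B_t)

For GBM dX = mu X dt + sigma X dB with X_0 = x_0, apply Itô to Y = log X: dY = (mu - sigma^2/2) dt + sigma dB, so Y_t = log(x_0) + (mu - sigma^2/2) t + sigma B_t and hence X_t = x_0 * exp((mu - sigma^2/2) t + sigma B_t).
With mu = 3/5, sigma = 4, x_0 = 3/5, this gives:
  X_t = 3/5 * exp((-37/5) * t + (4) * B_t).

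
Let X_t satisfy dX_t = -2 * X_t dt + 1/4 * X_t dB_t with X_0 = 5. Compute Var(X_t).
Var(X_t) = (25*exp(t/16) - 25)*exp(-4*t)

For GBM dX = mu X dt + sigma X dB with X_0 = x_0, apply Itô to Y = log X: dY = (mu - sigma^2/2) dt + sigma dB, so Y_t = log(x_0) + (mu - sigma^2/2) t + sigma B_t and hence X_t = x_0 * exp((mu - sigma^2/2) t + sigma B_t).
With mu = -2, sigma = 1/4, x_0 = 5, this gives:
  X_t = 5 * exp((-65/32) * t + (1/4) * B_t).
Since sigma*B_t ~ Normal(0, sigma^2 t), E[exp(sigma*B_t)] = exp(sigma^2 t / 2); so E[X_t] = x_0 * exp((mu - sigma^2/2) t) * exp(sigma^2 t / 2) = x_0 * exp(mu t) = 5*exp(-2*t).
Var(X_t) = E[X_t^2] - (E[X_t])^2 = x_0^2 * exp(2 mu t) * (exp(sigma^2 t) - 1) = (25*exp(t/16) - 25)*exp(-4*t).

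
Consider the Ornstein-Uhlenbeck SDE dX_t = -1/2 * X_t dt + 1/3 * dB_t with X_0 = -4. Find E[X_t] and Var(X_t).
E[X_t] = -4*exp(-t/2); Var(X_t) = (exp(t) - 1)*exp(-t)/9

The OU SDE dX = -theta X dt + sigma dB admits the integrating factor exp(theta t): d(exp(theta t) X_t) = sigma exp(theta t) dB_t. Integrating from 0 to t:
  X_t = x_0 * exp(-theta t) + sigma * int_0^t exp(-theta (t-s)) dB_s.
The Itô integral has mean 0 and (by the Itô isometry) variance sigma^2 * int_0^t exp(-2 theta (t - s)) ds = sigma^2 * (1 - exp(-2 theta t)) / (2 theta).
With theta = 1/2, sigma = 1/3, x_0 = -4:
  E[X_t] = -4 * exp(-1/2 t) = -4*exp(-t/2)
  Var(X_t) = (1/3)^2 * (1 - exp(-2*1/2 t)) / (2 * 1/2) = (exp(t) - 1)*exp(-t)/9.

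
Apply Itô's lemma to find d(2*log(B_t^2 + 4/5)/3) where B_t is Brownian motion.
d(2*log(B_t^2 + 4/5)/3) = (10*(4 - 5*B_t^2)/(3*(5*B_t^2 + 4)^2)) dt + (20*B_t/(3*(5*B_t^2 + 4))) dB_t

Itô's formula for f(B_t) gives d f(B_t) = f'(B_t) dB_t + (1/2) f''(B_t) dt. Compute derivatives of f(x) = 2*log(x^2 + 4/5)/3:
  f'(x)  = 20*x/(3*(5*x^2 + 4))
  f''(x) = 20*(4 - 5*x^2)/(3*(5*x^2 + 4)^2)
Substitute x = B_t and multiply the f'' term by 1/2:
  drift     = (1/2) * (20*(4 - 5*x^2)/(3*(5*x^2 + 4)^2)) evaluated at B_t = 10*(4 - 5*B_t^2)/(3*(5*B_t^2 + 4)^2)
  diffusion = (20*x/(3*(5*x^2 + 4))) evaluated at B_t = 20*B_t/(3*(5*B_t^2 + 4))
Therefore d(2*log(B_t^2 + 4/5)/3) = (10*(4 - 5*B_t^2)/(3*(5*B_t^2 + 4)^2)) dt + (20*B_t/(3*(5*B_t^2 + 4))) dB_t.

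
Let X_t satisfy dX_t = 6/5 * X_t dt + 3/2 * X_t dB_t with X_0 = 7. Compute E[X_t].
E[X_t] = 7*exp(6*t/5)

For GBM dX = mu X dt + sigma X dB with X_0 = x_0, apply Itô to Y = log X: dY = (mu - sigma^2/2) dt + sigma dB, so Y_t = log(x_0) + (mu - sigma^2/2) t + sigma B_t and hence X_t = x_0 * exp((mu - sigma^2/2) t + sigma B_t).
With mu = 6/5, sigma = 3/2, x_0 = 7, this gives:
  X_t = 7 * exp((3/40) * t + (3/2) * B_t).
Since sigma*B_t ~ Normal(0, sigma^2 t), E[exp(sigma*B_t)] = exp(sigma^2 t / 2); so E[X_t] = x_0 * exp((mu - sigma^2/2) t) * exp(sigma^2 t / 2) = x_0 * exp(mu t) = 7*exp(6*t/5).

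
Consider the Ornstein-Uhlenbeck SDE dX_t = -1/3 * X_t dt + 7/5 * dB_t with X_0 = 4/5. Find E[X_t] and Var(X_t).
E[X_t] = 4*exp(-t/3)/5; Var(X_t) = 147/50 - 147*exp(-2*t/3)/50

The OU SDE dX = -theta X dt + sigma dB admits the integrating factor exp(theta t): d(exp(theta t) X_t) = sigma exp(theta t) dB_t. Integrating from 0 to t:
  X_t = x_0 * exp(-theta t) + sigma * int_0^t exp(-theta (t-s)) dB_s.
The Itô integral has mean 0 and (by the Itô isometry) variance sigma^2 * int_0^t exp(-2 theta (t - s)) ds = sigma^2 * (1 - exp(-2 theta t)) / (2 theta).
With theta = 1/3, sigma = 7/5, x_0 = 4/5:
  E[X_t] = 4/5 * exp(-1/3 t) = 4*exp(-t/3)/5
  Var(X_t) = (7/5)^2 * (1 - exp(-2*1/3 t)) / (2 * 1/3) = 147/50 - 147*exp(-2*t/3)/50.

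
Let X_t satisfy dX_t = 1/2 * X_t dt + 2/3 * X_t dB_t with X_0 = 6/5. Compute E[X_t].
E[X_t] = 6*exp(t/2)/5

For GBM dX = mu X dt + sigma X dB with X_0 = x_0, apply Itô to Y = log X: dY = (mu - sigma^2/2) dt + sigma dB, so Y_t = log(x_0) + (mu - sigma^2/2) t + sigma B_t and hence X_t = x_0 * exp((mu - sigma^2/2) t + sigma B_t).
With mu = 1/2, sigma = 2/3, x_0 = 6/5, this gives:
  X_t = 6/5 * exp((5/18) * t + (2/3) * B_t).
Since sigma*B_t ~ Normal(0, sigma^2 t), E[exp(sigma*B_t)] = exp(sigma^2 t / 2); so E[X_t] = x_0 * exp((mu - sigma^2/2) t) * exp(sigma^2 t / 2) = x_0 * exp(mu t) = 6*exp(t/2)/5.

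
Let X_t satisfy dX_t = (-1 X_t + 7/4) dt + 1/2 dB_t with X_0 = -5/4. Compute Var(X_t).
Var(X_t) = 1/8 - exp(-2*t)/8

The variance V(t) = Var(X_t) satisfies V'(t) = 2 a V(t) + c^2 with V(0) = 0 (drift coefficient is linear in X, diffusion is constant). With a = -1, c = 1/2, the solution is
  V(t) = (c^2 / (2 a)) * (exp(2 a t) - 1)
       = ((1/2)^2 / (2*(-1))) * (exp((-2) t) - 1)
       = 1/8 - exp(-2*t)/8.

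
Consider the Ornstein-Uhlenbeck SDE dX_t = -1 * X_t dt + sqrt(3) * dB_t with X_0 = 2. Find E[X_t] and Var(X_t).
E[X_t] = 2*exp(-t); Var(X_t) = 3/2 - 3*exp(-2*t)/2

The OU SDE dX = -theta X dt + sigma dB admits the integrating factor exp(theta t): d(exp(theta t) X_t) = sigma exp(theta t) dB_t. Integrating from 0 to t:
  X_t = x_0 * exp(-theta t) + sigma * int_0^t exp(-theta (t-s)) dB_s.
The Itô integral has mean 0 and (by the Itô isometry) variance sigma^2 * int_0^t exp(-2 theta (t - s)) ds = sigma^2 * (1 - exp(-2 theta t)) / (2 theta).
With theta = 1, sigma = sqrt(3), x_0 = 2:
  E[X_t] = 2 * exp(-1 t) = 2*exp(-t)
  Var(X_t) = (sqrt(3))^2 * (1 - exp(-2*1 t)) / (2 * 1) = 3/2 - 3*exp(-2*t)/2.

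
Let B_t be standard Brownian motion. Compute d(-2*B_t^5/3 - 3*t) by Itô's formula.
d(-2*B_t^5/3 - 3*t) = (-20*B_t^3/3 - 3) dt + (-10*B_t^4/3) dB_t

Itô's formula for f(t, x): d f(t, B_t) = (f_t + (1/2) f_xx) dt + f_x dB_t. Compute partials of f(t, x) = -3*t - 2*x^5/3:
  f_t(t,x)  = -3
  f_x(t,x)  = -10*x^4/3
  f_xx(t,x) = -40*x^3/3
Assemble drift = f_t + (1/2) f_xx = -20*x^3/3 - 3 and diffusion = f_x = -10*x^4/3. Substituting x = B_t:
  d(-2*B_t^5/3 - 3*t) = (-20*B_t^3/3 - 3) dt + (-10*B_t^4/3) dB_t.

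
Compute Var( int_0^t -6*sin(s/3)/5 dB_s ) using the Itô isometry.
Var = 18*t/25 - 27*sin(2*t/3)/25

The Itô integral of a deterministic integrand f(s) has mean 0 because each increment f(s) * (B_{s+ds} - B_s) has mean 0. By the Itô isometry:
  Var( int_0^t f(s) dB_s ) = E[ (int_0^t f(s) dB_s)^2 ] = int_0^t f(s)^2 ds.
Here f(s) = -6*sin(s/3)/5, so f(s)^2 = 36*sin(s/3)^2/25. Integrate:
  int_0^t (36*sin(s/3)^2/25) ds = 18*t/25 - 27*sin(2*t/3)/25.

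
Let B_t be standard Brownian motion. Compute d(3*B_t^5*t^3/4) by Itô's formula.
d(3*B_t^5*t^3/4) = (3*B_t^3*t^2*(3*B_t^2 + 10*t)/4) dt + (15*B_t^4*t^3/4) dB_t

Itô's formula for f(t, x): d f(t, B_t) = (f_t + (1/2) f_xx) dt + f_x dB_t. Compute partials of f(t, x) = 3*t^3*x^5/4:
  f_t(t,x)  = 9*t^2*x^5/4
  f_x(t,x)  = 15*t^3*x^4/4
  f_xx(t,x) = 15*t^3*x^3
Assemble drift = f_t + (1/2) f_xx = 3*t^2*x^3*(10*t + 3*x^2)/4 and diffusion = f_x = 15*t^3*x^4/4. Substituting x = B_t:
  d(3*B_t^5*t^3/4) = (3*B_t^3*t^2*(3*B_t^2 + 10*t)/4) dt + (15*B_t^4*t^3/4) dB_t.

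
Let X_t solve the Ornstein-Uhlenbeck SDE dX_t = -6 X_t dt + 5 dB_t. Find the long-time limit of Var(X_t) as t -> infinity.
lim Var(X_t) = 25/12

The OU SDE dX = -theta X dt + sigma dB admits the integrating factor exp(theta t): d(exp(theta t) X_t) = sigma exp(theta t) dB_t. Integrating from 0 to t gives X_t = x_0 * exp(-theta t) + sigma * int_0^t exp(-theta (t-s)) dB_s for any initial x_0. The Itô integral has variance (by the Itô isometry) sigma^2 * int_0^t exp(-2 theta (t - s)) ds = sigma^2 * (1 - exp(-2 theta t)) / (2 theta), independent of x_0.
With theta = 6, sigma = 5:
  Var(X_t) = (5)^2 * (1 - exp(-2*6 t)) / (2 * 6) = 25/12 - 25*exp(-12*t)/12.
As t -> infinity, exp(-2*6 t) -> 0, so the stationary variance is sigma^2 / (2 theta) = 25/12.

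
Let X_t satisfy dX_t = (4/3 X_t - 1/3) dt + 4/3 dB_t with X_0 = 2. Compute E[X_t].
E[X_t] = 7*exp(4*t/3)/4 + 1/4

Taking expectations and using E[dB_t] = 0, the mean m(t) = E[X_t] satisfies the ODE m'(t) = a m(t) + b with m(0) = x_0. With a = 4/3, b = -1/3, x_0 = 2, the solution is
  m(t) = x_0 * exp(a t) + (b/a) * (exp(a t) - 1)
       = 2 * exp((4/3) t) + ((-1/3)/(4/3)) * (exp((4/3) t) - 1)
       = 7*exp(4*t/3)/4 + 1/4.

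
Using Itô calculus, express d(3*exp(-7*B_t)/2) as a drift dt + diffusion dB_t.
d(3*exp(-7*B_t)/2) = (147*exp(-7*B_t)/4) dt + (-21*exp(-7*B_t)/2) dB_t

Itô's formula for f(B_t) gives d f(B_t) = f'(B_t) dB_t + (1/2) f''(B_t) dt. Compute derivatives of f(x) = 3*exp(-7*x)/2:
  f'(x)  = -21*exp(-7*x)/2
  f''(x) = 147*exp(-7*x)/2
Substitute x = B_t and multiply the f'' term by 1/2:
  drift     = (1/2) * (147*exp(-7*x)/2) evaluated at B_t = 147*exp(-7*B_t)/4
  diffusion = (-21*exp(-7*x)/2) evaluated at B_t = -21*exp(-7*B_t)/2
Therefore d(3*exp(-7*B_t)/2) = (147*exp(-7*B_t)/4) dt + (-21*exp(-7*B_t)/2) dB_t.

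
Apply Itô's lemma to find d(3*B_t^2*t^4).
d(3*B_t^2*t^4) = (3*t^3*(4*B_t^2 + t)) dt + (6*B_t*t^4) dB_t

Itô's formula for f(t, x): d f(t, B_t) = (f_t + (1/2) f_xx) dt + f_x dB_t. Compute partials of f(t, x) = 3*t^4*x^2:
  f_t(t,x)  = 12*t^3*x^2
  f_x(t,x)  = 6*t^4*x
  f_xx(t,x) = 6*t^4
Assemble drift = f_t + (1/2) f_xx = 3*t^3*(t + 4*x^2) and diffusion = f_x = 6*t^4*x. Substituting x = B_t:
  d(3*B_t^2*t^4) = (3*t^3*(4*B_t^2 + t)) dt + (6*B_t*t^4) dB_t.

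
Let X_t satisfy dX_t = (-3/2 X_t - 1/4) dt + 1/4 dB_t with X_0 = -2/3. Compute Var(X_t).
Var(X_t) = 1/48 - exp(-3*t)/48

The variance V(t) = Var(X_t) satisfies V'(t) = 2 a V(t) + c^2 with V(0) = 0 (drift coefficient is linear in X, diffusion is constant). With a = -3/2, c = 1/4, the solution is
  V(t) = (c^2 / (2 a)) * (exp(2 a t) - 1)
       = ((1/4)^2 / (2*(-3/2))) * (exp((-3) t) - 1)
       = 1/48 - exp(-3*t)/48.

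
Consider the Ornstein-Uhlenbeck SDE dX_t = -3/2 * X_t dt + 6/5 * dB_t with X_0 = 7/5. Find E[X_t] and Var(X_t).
E[X_t] = 7*exp(-3*t/2)/5; Var(X_t) = 12/25 - 12*exp(-3*t)/25

The OU SDE dX = -theta X dt + sigma dB admits the integrating factor exp(theta t): d(exp(theta t) X_t) = sigma exp(theta t) dB_t. Integrating from 0 to t:
  X_t = x_0 * exp(-theta t) + sigma * int_0^t exp(-theta (t-s)) dB_s.
The Itô integral has mean 0 and (by the Itô isometry) variance sigma^2 * int_0^t exp(-2 theta (t - s)) ds = sigma^2 * (1 - exp(-2 theta t)) / (2 theta).
With theta = 3/2, sigma = 6/5, x_0 = 7/5:
  E[X_t] = 7/5 * exp(-3/2 t) = 7*exp(-3*t/2)/5
  Var(X_t) = (6/5)^2 * (1 - exp(-2*3/2 t)) / (2 * 3/2) = 12/25 - 12*exp(-3*t)/25.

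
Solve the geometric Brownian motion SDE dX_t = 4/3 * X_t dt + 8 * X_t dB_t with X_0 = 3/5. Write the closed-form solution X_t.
X_t = 3/5 * exp((-92/3) * t + (8) * B_t)

For GBM dX = mu X dt + sigma X dB with X_0 = x_0, apply Itô to Y = log X: dY = (mu - sigma^2/2) dt + sigma dB, so Y_t = log(x_0) + (mu - sigma^2/2) t + sigma B_t and hence X_t = x_0 * exp((mu - sigma^2/2) t + sigma B_t).
With mu = 4/3, sigma = 8, x_0 = 3/5, this gives:
  X_t = 3/5 * exp((-92/3) * t + (8) * B_t).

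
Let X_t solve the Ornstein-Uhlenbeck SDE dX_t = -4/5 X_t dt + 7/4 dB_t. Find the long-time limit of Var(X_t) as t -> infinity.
lim Var(X_t) = 245/128

The OU SDE dX = -theta X dt + sigma dB admits the integrating factor exp(theta t): d(exp(theta t) X_t) = sigma exp(theta t) dB_t. Integrating from 0 to t gives X_t = x_0 * exp(-theta t) + sigma * int_0^t exp(-theta (t-s)) dB_s for any initial x_0. The Itô integral has variance (by the Itô isometry) sigma^2 * int_0^t exp(-2 theta (t - s)) ds = sigma^2 * (1 - exp(-2 theta t)) / (2 theta), independent of x_0.
With theta = 4/5, sigma = 7/4:
  Var(X_t) = (7/4)^2 * (1 - exp(-2*4/5 t)) / (2 * 4/5) = 245/128 - 245*exp(-8*t/5)/128.
As t -> infinity, exp(-2*4/5 t) -> 0, so the stationary variance is sigma^2 / (2 theta) = 245/128.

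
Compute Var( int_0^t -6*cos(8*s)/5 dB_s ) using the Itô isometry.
Var = 18*t/25 + 9*sin(8*t)*cos(8*t)/100

The Itô integral of a deterministic integrand f(s) has mean 0 because each increment f(s) * (B_{s+ds} - B_s) has mean 0. By the Itô isometry:
  Var( int_0^t f(s) dB_s ) = E[ (int_0^t f(s) dB_s)^2 ] = int_0^t f(s)^2 ds.
Here f(s) = -6*cos(8*s)/5, so f(s)^2 = 36*cos(8*s)^2/25. Integrate:
  int_0^t (36*cos(8*s)^2/25) ds = 18*t/25 + 9*sin(8*t)*cos(8*t)/100.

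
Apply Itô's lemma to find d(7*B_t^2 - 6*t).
d(7*B_t^2 - 6*t) = (1) dt + (14*B_t) dB_t

Itô's formula for f(t, x): d f(t, B_t) = (f_t + (1/2) f_xx) dt + f_x dB_t. Compute partials of f(t, x) = -6*t + 7*x^2:
  f_t(t,x)  = -6
  f_x(t,x)  = 14*x
  f_xx(t,x) = 14
Assemble drift = f_t + (1/2) f_xx = 1 and diffusion = f_x = 14*x. Substituting x = B_t:
  d(7*B_t^2 - 6*t) = (1) dt + (14*B_t) dB_t.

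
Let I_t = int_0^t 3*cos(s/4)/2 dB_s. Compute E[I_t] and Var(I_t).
E[I_t] = 0; Var(I_t) = 9*t/8 + 9*sin(t/2)/4

The Itô integral of a deterministic integrand f(s) has mean 0 because each increment f(s) * (B_{s+ds} - B_s) has mean 0. By the Itô isometry:
  Var( int_0^t f(s) dB_s ) = E[ (int_0^t f(s) dB_s)^2 ] = int_0^t f(s)^2 ds.
Here f(s) = 3*cos(s/4)/2, so f(s)^2 = 9*cos(s/4)^2/4. Integrate:
  int_0^t (9*cos(s/4)^2/4) ds = 9*t/8 + 9*sin(t/2)/4.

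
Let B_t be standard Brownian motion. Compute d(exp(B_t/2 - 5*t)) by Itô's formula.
d(exp(B_t/2 - 5*t)) = (-39*exp(B_t/2 - 5*t)/8) dt + (exp(B_t/2 - 5*t)/2) dB_t

Itô's formula for f(t, x): d f(t, B_t) = (f_t + (1/2) f_xx) dt + f_x dB_t. Compute partials of f(t, x) = exp(-5*t + x/2):
  f_t(t,x)  = -5*exp(-5*t + x/2)
  f_x(t,x)  = exp(-5*t + x/2)/2
  f_xx(t,x) = exp(-5*t + x/2)/4
Assemble drift = f_t + (1/2) f_xx = -39*exp(-5*t + x/2)/8 and diffusion = f_x = exp(-5*t + x/2)/2. Substituting x = B_t:
  d(exp(B_t/2 - 5*t)) = (-39*exp(B_t/2 - 5*t)/8) dt + (exp(B_t/2 - 5*t)/2) dB_t.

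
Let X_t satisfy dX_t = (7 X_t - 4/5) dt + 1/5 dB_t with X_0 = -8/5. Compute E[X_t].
E[X_t] = 4/35 - 12*exp(7*t)/7

Taking expectations and using E[dB_t] = 0, the mean m(t) = E[X_t] satisfies the ODE m'(t) = a m(t) + b with m(0) = x_0. With a = 7, b = -4/5, x_0 = -8/5, the solution is
  m(t) = x_0 * exp(a t) + (b/a) * (exp(a t) - 1)
       = (-8/5) * exp(7 t) + ((-4/5)/7) * (exp(7 t) - 1)
       = 4/35 - 12*exp(7*t)/7.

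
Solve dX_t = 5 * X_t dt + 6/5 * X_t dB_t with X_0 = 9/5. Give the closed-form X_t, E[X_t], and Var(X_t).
X_t = 9/5 * exp((107/25) t + (6/5) B_t); E[X_t] = 9*exp(5*t)/5; Var(X_t) = 81*(exp(36*t/25) - 1)*exp(10*t)/25

For GBM dX = mu X dt + sigma X dB with X_0 = x_0, apply Itô to Y = log X: dY = (mu - sigma^2/2) dt + sigma dB, so Y_t = log(x_0) + (mu - sigma^2/2) t + sigma B_t and hence X_t = x_0 * exp((mu - sigma^2/2) t + sigma B_t).
With mu = 5, sigma = 6/5, x_0 = 9/5, this gives:
  X_t = 9/5 * exp((107/25) * t + (6/5) * B_t).
Since sigma*B_t ~ Normal(0, sigma^2 t), E[exp(sigma*B_t)] = exp(sigma^2 t / 2); so E[X_t] = x_0 * exp((mu - sigma^2/2) t) * exp(sigma^2 t / 2) = x_0 * exp(mu t) = 9*exp(5*t)/5.
Var(X_t) = E[X_t^2] - (E[X_t])^2 = x_0^2 * exp(2 mu t) * (exp(sigma^2 t) - 1) = 81*(exp(36*t/25) - 1)*exp(10*t)/25.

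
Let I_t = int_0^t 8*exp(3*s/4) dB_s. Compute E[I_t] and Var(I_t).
E[I_t] = 0; Var(I_t) = 128*exp(3*t/2)/3 - 128/3

The Itô integral of a deterministic integrand f(s) has mean 0 because each increment f(s) * (B_{s+ds} - B_s) has mean 0. By the Itô isometry:
  Var( int_0^t f(s) dB_s ) = E[ (int_0^t f(s) dB_s)^2 ] = int_0^t f(s)^2 ds.
Here f(s) = 8*exp(3*s/4), so f(s)^2 = 64*exp(3*s/2). Integrate:
  int_0^t (64*exp(3*s/2)) ds = 128*exp(3*t/2)/3 - 128/3.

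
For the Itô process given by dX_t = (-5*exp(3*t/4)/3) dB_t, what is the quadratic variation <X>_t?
<X>_t = 50*exp(3*t/2)/27 - 50/27

For an Itô process dX_t = a(t) dt + b(t) dB_t, the quadratic variation is <X>_t = int_0^t b(s)^2 ds (the drift term does not contribute). Here b(s) = -5*exp(3*s/4)/3, so
  b(s)^2 = 25*exp(3*s/2)/9.
Integrating from 0 to t:
  <X>_t = int_0^t (25*exp(3*s/2)/9) ds = 50*exp(3*t/2)/27 - 50/27.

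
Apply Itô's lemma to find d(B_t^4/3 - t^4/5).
d(B_t^4/3 - t^4/5) = (2*B_t^2 - 4*t^3/5) dt + (4*B_t^3/3) dB_t

Itô's formula for f(t, x): d f(t, B_t) = (f_t + (1/2) f_xx) dt + f_x dB_t. Compute partials of f(t, x) = -t^4/5 + x^4/3:
  f_t(t,x)  = -4*t^3/5
  f_x(t,x)  = 4*x^3/3
  f_xx(t,x) = 4*x^2
Assemble drift = f_t + (1/2) f_xx = -4*t^3/5 + 2*x^2 and diffusion = f_x = 4*x^3/3. Substituting x = B_t:
  d(B_t^4/3 - t^4/5) = (2*B_t^2 - 4*t^3/5) dt + (4*B_t^3/3) dB_t.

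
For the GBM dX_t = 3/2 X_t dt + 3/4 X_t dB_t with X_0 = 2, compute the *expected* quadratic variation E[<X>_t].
E[<X>_t] = 12*exp(57*t/16)/19 - 12/19

<X>_t = int_0^t ((3/4) * X_s)^2 ds. Taking expectation inside the integral: E[<X>_t] = (3/4)^2 * int_0^t E[X_s^2] ds. For GBM, E[X_s^2] = x_0^2 * exp((2 mu + sigma^2) s). Integrating:
  E[<X>_t] = (3/4)^2 * 2^2 * (exp((2*(3/2) + (3/4)^2) t) - 1) / (2*(3/2) + (3/4)^2)
           = (3/4)^2 * 2^2 * (exp((57/16) t) - 1) / (57/16) = 12*exp(57*t/16)/19 - 12/19.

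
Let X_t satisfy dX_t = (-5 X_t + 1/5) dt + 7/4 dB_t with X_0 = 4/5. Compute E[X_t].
E[X_t] = 1/25 + 19*exp(-5*t)/25

Taking expectations and using E[dB_t] = 0, the mean m(t) = E[X_t] satisfies the ODE m'(t) = a m(t) + b with m(0) = x_0. With a = -5, b = 1/5, x_0 = 4/5, the solution is
  m(t) = x_0 * exp(a t) + (b/a) * (exp(a t) - 1)
       = (4/5) * exp((-5) t) + ((1/5)/(-5)) * (exp((-5) t) - 1)
       = 1/25 + 19*exp(-5*t)/25.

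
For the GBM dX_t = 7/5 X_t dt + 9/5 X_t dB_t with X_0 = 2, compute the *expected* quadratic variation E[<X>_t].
E[<X>_t] = 324*exp(151*t/25)/151 - 324/151

<X>_t = int_0^t ((9/5) * X_s)^2 ds. Taking expectation inside the integral: E[<X>_t] = (9/5)^2 * int_0^t E[X_s^2] ds. For GBM, E[X_s^2] = x_0^2 * exp((2 mu + sigma^2) s). Integrating:
  E[<X>_t] = (9/5)^2 * 2^2 * (exp((2*(7/5) + (9/5)^2) t) - 1) / (2*(7/5) + (9/5)^2)
           = (9/5)^2 * 2^2 * (exp((151/25) t) - 1) / (151/25) = 324*exp(151*t/25)/151 - 324/151.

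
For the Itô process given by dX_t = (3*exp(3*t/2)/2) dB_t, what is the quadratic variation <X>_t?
<X>_t = 3*exp(3*t)/4 - 3/4

For an Itô process dX_t = a(t) dt + b(t) dB_t, the quadratic variation is <X>_t = int_0^t b(s)^2 ds (the drift term does not contribute). Here b(s) = 3*exp(3*s/2)/2, so
  b(s)^2 = 9*exp(3*s)/4.
Integrating from 0 to t:
  <X>_t = int_0^t (9*exp(3*s)/4) ds = 3*exp(3*t)/4 - 3/4.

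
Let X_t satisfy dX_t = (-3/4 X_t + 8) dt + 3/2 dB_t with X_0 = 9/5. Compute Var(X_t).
Var(X_t) = 3/2 - 3*exp(-3*t/2)/2

The variance V(t) = Var(X_t) satisfies V'(t) = 2 a V(t) + c^2 with V(0) = 0 (drift coefficient is linear in X, diffusion is constant). With a = -3/4, c = 3/2, the solution is
  V(t) = (c^2 / (2 a)) * (exp(2 a t) - 1)
       = ((3/2)^2 / (2*(-3/4))) * (exp((-3/2) t) - 1)
       = 3/2 - 3*exp(-3*t/2)/2.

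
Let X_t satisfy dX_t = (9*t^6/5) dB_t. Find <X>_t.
<X>_t = 81*t^13/325

For an Itô process dX_t = a(t) dt + b(t) dB_t, the quadratic variation is <X>_t = int_0^t b(s)^2 ds (the drift term does not contribute). Here b(s) = 9*s^6/5, so
  b(s)^2 = 81*s^12/25.
Integrating from 0 to t:
  <X>_t = int_0^t (81*s^12/25) ds = 81*t^13/325.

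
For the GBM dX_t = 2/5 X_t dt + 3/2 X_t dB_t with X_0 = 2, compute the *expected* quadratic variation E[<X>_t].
E[<X>_t] = 180*exp(61*t/20)/61 - 180/61

<X>_t = int_0^t ((3/2) * X_s)^2 ds. Taking expectation inside the integral: E[<X>_t] = (3/2)^2 * int_0^t E[X_s^2] ds. For GBM, E[X_s^2] = x_0^2 * exp((2 mu + sigma^2) s). Integrating:
  E[<X>_t] = (3/2)^2 * 2^2 * (exp((2*(2/5) + (3/2)^2) t) - 1) / (2*(2/5) + (3/2)^2)
           = (3/2)^2 * 2^2 * (exp((61/20) t) - 1) / (61/20) = 180*exp(61*t/20)/61 - 180/61.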